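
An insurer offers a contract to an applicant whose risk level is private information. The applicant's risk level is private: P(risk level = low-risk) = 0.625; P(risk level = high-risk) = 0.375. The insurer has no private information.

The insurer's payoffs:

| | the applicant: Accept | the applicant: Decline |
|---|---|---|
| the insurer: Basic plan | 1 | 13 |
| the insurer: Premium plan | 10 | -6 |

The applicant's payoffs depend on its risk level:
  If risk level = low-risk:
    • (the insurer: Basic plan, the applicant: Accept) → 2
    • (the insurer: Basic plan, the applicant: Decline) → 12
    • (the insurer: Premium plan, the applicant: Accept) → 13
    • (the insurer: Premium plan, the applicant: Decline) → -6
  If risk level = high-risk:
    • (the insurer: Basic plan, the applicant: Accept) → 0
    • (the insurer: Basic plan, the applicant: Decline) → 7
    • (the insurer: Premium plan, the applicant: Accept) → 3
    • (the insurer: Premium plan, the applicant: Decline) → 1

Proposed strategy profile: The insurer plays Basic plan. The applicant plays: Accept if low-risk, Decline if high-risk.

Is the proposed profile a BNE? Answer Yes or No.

A profile is a BNE iff every type of every player is best-responding given beliefs about the other side.
The insurer plays Basic plan: E[Basic plan] = 0.625·(1) + 0.375·(13) = 5.5; E[Premium plan] = 4. Best-responding. ✓
The applicant (risk level low-risk), facing Basic plan: Accept gives 2, Decline gives 12. Proposed Accept is not best — profitable deviation exists. ✗
The applicant (risk level high-risk), facing Basic plan: Accept gives 0, Decline gives 7. Proposed Decline is best. ✓

No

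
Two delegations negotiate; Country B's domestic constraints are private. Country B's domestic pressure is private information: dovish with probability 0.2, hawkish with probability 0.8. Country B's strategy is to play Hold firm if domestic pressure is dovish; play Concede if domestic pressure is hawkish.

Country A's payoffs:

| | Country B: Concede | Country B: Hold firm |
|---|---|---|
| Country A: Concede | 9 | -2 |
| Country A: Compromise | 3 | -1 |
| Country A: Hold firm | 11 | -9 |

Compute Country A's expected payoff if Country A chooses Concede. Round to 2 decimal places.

6.80

Take the expectation over Country B's domestic pressure, weighting each type's action by its prior probability.
E[Concede] = 0.2·(-2) + 0.8·9 = (-0.4) + 7.2 = 6.8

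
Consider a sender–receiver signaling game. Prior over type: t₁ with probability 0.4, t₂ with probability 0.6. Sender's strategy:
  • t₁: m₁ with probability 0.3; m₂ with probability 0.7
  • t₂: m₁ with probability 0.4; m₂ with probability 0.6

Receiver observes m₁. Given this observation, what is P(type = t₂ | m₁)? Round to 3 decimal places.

P(m₁) = 0.4·0.3 + 0.6·0.4 = 0.36
P(t₂ | m₁) = (0.6·0.4) / 0.36 = 0.24 / 0.36 = 0.666667

0.667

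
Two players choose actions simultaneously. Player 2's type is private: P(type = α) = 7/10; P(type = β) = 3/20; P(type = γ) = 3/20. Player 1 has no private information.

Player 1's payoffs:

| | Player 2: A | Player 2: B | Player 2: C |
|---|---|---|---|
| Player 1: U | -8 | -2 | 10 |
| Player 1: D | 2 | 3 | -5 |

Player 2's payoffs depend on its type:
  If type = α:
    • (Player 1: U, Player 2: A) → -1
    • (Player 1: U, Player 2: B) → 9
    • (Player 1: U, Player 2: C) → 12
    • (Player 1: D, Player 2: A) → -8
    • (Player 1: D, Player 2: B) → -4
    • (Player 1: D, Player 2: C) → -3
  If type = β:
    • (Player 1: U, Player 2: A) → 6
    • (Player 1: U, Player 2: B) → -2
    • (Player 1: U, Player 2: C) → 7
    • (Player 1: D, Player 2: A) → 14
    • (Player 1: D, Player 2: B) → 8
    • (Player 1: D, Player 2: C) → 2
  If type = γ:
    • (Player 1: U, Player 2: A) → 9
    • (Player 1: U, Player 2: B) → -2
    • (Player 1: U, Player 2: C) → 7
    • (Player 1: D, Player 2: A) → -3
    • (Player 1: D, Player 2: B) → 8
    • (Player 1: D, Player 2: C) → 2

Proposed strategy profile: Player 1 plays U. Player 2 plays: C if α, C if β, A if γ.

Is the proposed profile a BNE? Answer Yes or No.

A profile is a BNE iff every type of every player is best-responding given beliefs about the other side.
Player 1 plays U: E[U] = 7/10·(10) + 3/20·(10) + 3/20·(-8) = 73/10; E[D] = -79/20. Best-responding. ✓
Player 2 (type α), facing U: A gives -1, B gives 9, C gives 12. Proposed C is best. ✓
Player 2 (type β), facing U: A gives 6, B gives -2, C gives 7. Proposed C is best. ✓
Player 2 (type γ), facing U: A gives 9, B gives -2, C gives 7. Proposed A is best. ✓

Yes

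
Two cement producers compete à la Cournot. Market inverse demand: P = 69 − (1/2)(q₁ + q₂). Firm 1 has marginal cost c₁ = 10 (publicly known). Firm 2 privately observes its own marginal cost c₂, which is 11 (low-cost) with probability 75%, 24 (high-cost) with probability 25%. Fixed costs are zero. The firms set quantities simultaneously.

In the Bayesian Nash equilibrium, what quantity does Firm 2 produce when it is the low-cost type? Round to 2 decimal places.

36.92

Firm 2 with cost c maximizes (69 − (1/2)(q₁+q₂) − c)·q₂, giving q₂(c) = (69 − c − (1/2)q₁).
E[c₂] = 0.75·11 + 0.25·24 = 14.25
Firm 1's FOC against E[q₂] yields q₁ = (69 − 2·10 + E[c₂])/(3/2) = (69 − 20 + 14.25)/(3/2) = 42.1667.
q₂(low-cost) = (69 − 11 − (1/2)·42.1667) = 36.9167.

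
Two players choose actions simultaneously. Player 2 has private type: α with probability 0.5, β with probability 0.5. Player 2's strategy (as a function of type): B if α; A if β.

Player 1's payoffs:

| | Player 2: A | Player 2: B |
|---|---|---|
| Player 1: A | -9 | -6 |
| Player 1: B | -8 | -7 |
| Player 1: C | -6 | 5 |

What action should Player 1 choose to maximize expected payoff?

Compute Player 1's expected payoff for each action, taking the expectation over Player 2's type.
E[A] = 0.5·(-6) + 0.5·(-9) = -7.5
E[B] = 0.5·(-7) + 0.5·(-8) = -7.5
E[C] = 0.5·(5) + 0.5·(-6) = -0.5
Best response: C (-0.5 is the largest).

C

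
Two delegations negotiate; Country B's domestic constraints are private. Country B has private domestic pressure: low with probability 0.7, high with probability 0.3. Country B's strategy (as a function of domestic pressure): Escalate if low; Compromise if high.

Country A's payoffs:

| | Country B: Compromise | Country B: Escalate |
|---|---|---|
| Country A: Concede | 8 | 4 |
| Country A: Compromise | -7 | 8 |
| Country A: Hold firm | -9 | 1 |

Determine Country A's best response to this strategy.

Concede

E[Concede] = 0.7·(4) + 0.3·(8) = 5.2
E[Compromise] = 0.7·(8) + 0.3·(-7) = 3.5
E[Hold firm] = 0.7·(1) + 0.3·(-9) = -2
Best response: Concede (5.2 is the largest).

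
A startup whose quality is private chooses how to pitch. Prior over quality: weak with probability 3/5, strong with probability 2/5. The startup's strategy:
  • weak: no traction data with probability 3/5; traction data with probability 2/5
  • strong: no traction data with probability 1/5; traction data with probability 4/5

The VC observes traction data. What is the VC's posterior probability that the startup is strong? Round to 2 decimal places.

0.57

P(traction data) = (3/5)·(2/5) + (2/5)·(4/5) = 14/25
P(strong | traction data) = ((2/5)·(4/5)) / (14/25) = (8/25) / (14/25) = 4/7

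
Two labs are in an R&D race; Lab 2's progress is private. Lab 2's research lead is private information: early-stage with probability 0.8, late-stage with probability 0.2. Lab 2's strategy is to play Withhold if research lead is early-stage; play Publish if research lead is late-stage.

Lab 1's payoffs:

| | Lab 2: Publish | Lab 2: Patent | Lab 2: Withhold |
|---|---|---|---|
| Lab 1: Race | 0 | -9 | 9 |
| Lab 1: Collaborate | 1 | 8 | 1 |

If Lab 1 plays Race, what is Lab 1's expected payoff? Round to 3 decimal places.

7.200

Take the expectation over Lab 2's research lead, weighting each type's action by its prior probability.
E[Race] = 0.8·9 + 0.2·0 = 7.2 + 0 = 7.2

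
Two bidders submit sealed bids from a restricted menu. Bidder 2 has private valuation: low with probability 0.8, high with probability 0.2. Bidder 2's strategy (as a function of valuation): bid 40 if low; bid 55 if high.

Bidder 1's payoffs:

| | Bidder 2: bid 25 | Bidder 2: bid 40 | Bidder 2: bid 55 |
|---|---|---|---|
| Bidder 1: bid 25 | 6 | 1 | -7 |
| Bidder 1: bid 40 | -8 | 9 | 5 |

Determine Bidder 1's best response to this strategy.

bid 40

Compute Bidder 1's expected payoff for each action, taking the expectation over Bidder 2's type.
E[bid 25] = 0.8·(1) + 0.2·(-7) = -0.6
E[bid 40] = 0.8·(9) + 0.2·(5) = 8.2
Best response: bid 40 (8.2 is the largest).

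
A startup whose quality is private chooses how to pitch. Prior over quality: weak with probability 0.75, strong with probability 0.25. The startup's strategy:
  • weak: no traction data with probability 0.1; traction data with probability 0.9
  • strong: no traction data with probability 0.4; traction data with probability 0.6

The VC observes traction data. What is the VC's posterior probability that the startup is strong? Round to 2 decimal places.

0.18

Apply Bayes' rule using the sender's strategy as the likelihood.
P(traction data) = 0.75·0.9 + 0.25·0.6 = 0.825
P(strong | traction data) = (0.25·0.6) / 0.825 = 0.15 / 0.825 = 0.181818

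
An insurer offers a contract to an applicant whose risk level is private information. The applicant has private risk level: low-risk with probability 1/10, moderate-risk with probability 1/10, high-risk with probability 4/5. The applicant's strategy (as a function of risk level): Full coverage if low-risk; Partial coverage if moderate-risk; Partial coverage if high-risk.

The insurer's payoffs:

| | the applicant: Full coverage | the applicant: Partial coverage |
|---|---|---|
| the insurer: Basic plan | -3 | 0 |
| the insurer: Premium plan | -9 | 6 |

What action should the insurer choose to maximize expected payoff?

Compute the insurer's expected payoff for each action, taking the expectation over the applicant's type.
E[Basic plan] = 1/10·(-3) + 1/10·(0) + 4/5·(0) = -3/10
E[Premium plan] = 1/10·(-9) + 1/10·(6) + 4/5·(6) = 9/2
Best response: Premium plan (9/2 is the largest).

Premium plan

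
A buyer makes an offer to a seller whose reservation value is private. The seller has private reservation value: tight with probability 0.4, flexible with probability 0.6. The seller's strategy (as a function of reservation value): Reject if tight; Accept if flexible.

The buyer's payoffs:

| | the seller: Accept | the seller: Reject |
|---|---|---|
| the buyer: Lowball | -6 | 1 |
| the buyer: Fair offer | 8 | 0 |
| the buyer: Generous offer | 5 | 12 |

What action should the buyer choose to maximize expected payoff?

Generous offer

E[Lowball] = 0.4·(1) + 0.6·(-6) = -3.2
E[Fair offer] = 0.4·(0) + 0.6·(8) = 4.8
E[Generous offer] = 0.4·(12) + 0.6·(5) = 7.8
Best response: Generous offer (7.8 is the largest).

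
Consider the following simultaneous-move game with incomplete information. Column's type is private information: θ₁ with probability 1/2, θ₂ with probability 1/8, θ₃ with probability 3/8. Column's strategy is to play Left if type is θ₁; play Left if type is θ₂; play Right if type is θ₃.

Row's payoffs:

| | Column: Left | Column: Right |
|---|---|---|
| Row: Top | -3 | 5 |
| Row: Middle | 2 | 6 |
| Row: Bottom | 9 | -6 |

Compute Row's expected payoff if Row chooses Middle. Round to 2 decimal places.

E[Middle] = 1/2·2 + 1/8·2 + 3/8·6 = 1 + 1/4 + 9/4 = 7/2

3.50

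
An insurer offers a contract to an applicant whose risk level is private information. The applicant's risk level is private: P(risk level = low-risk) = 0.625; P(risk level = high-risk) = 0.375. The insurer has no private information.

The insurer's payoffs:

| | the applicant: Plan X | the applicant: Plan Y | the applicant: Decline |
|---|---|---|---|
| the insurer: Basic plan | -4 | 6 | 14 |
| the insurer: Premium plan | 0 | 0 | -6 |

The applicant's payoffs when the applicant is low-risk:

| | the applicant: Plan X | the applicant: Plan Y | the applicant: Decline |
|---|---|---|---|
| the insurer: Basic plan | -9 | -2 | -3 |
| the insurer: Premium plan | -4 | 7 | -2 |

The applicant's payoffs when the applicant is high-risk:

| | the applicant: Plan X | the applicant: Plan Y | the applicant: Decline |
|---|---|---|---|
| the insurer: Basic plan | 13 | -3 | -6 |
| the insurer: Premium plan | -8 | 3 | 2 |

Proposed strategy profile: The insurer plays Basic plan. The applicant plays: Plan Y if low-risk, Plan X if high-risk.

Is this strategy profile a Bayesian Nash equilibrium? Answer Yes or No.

Yes

The insurer plays Basic plan: E[Basic plan] = 0.625·(6) + 0.375·(-4) = 2.25; E[Premium plan] = 0. Best-responding. ✓
The applicant (risk level low-risk), facing Basic plan: Plan X gives -9, Plan Y gives -2, Decline gives -3. Proposed Plan Y is best. ✓
The applicant (risk level high-risk), facing Basic plan: Plan X gives 13, Plan Y gives -3, Decline gives -6. Proposed Plan X is best. ✓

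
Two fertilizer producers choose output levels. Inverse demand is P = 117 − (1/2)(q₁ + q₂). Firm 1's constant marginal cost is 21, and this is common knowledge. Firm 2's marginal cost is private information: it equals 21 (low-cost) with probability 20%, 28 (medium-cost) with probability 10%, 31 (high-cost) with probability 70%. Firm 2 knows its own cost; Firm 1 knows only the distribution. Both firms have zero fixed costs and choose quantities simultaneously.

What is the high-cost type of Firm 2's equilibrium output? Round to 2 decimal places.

Firm 2 with cost c maximizes (117 − (1/2)(q₁+q₂) − c)·q₂, giving q₂(c) = (117 − c − (1/2)q₁).
E[c₂] = 0.2·21 + 0.1·28 + 0.7·31 = 28.7
Firm 1's FOC against E[q₂] yields q₁ = (117 − 2·21 + E[c₂])/(3/2) = (117 − 42 + 28.7)/(3/2) = 69.1333.
q₂(high-cost) = (117 − 31 − (1/2)·69.1333) = 51.4333.

51.43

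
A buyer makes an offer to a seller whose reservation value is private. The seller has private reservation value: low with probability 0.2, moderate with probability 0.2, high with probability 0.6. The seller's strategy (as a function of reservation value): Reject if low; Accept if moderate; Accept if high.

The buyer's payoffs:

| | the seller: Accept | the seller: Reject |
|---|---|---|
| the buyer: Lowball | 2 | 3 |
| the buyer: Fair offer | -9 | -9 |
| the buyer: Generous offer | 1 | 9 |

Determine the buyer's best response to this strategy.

Generous offer

E[Lowball] = 0.2·(3) + 0.2·(2) + 0.6·(2) = 2.2
E[Fair offer] = 0.2·(-9) + 0.2·(-9) + 0.6·(-9) = -9
E[Generous offer] = 0.2·(9) + 0.2·(1) + 0.6·(1) = 2.6
Best response: Generous offer (2.6 is the largest).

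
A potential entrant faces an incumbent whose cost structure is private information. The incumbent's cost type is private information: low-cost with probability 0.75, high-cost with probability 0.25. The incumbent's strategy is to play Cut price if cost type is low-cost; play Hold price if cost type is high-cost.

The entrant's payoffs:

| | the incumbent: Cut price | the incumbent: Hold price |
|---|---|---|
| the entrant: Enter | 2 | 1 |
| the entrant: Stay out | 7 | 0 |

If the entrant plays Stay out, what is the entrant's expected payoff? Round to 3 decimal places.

Take the expectation over the incumbent's cost type, weighting each type's action by its prior probability.
E[Stay out] = 0.75·7 + 0.25·0 = 5.25 + 0 = 5.25

5.250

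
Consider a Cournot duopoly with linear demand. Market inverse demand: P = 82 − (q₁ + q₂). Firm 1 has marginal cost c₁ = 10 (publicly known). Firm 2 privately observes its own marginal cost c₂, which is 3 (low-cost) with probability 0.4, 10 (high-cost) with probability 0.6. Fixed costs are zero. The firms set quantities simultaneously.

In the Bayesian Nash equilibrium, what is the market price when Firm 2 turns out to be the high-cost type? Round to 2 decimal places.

34.47

Firm 2 with cost c maximizes (82 − (q₁+q₂) − c)·q₂, giving q₂(c) = (82 − c − q₁)/2.
E[c₂] = 0.4·3 + 0.6·10 = 7.2
Firm 1's FOC against E[q₂] yields q₁ = (82 − 2·10 + E[c₂])/3 = (82 − 20 + 7.2)/3 = 23.0667.
q₂(high-cost) = 24.4667, so P = 82 − (23.0667 + 24.4667) = 34.4667.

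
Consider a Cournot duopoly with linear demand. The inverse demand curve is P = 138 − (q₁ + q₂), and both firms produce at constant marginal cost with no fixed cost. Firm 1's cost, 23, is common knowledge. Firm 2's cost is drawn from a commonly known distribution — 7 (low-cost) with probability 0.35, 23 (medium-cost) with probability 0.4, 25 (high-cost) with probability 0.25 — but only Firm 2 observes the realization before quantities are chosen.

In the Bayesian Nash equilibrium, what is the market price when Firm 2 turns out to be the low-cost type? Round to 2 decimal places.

54.18

Type-c best response for Firm 2: q₂(c) = (138 − c)/2 − q₁/2.
Firm 1 maximizes expected profit; its first-order condition is 138 − 2q₁ − E[q₂] − 23 = 0.
Substituting E[q₂] and solving: E[c₂] = 17.9, so q₁ = (138 − 2·23 + 17.9)/3 = 36.6333.
q₂(low-cost) = 47.1833, so P = 138 − (36.6333 + 47.1833) = 54.1833.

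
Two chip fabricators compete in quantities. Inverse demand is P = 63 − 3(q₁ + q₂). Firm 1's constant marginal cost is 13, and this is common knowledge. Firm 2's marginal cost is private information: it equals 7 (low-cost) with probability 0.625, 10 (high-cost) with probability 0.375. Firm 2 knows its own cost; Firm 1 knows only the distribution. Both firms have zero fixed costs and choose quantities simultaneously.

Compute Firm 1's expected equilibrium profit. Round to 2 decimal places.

Type-c best response for Firm 2: q₂(c) = (63 − c)/6 − q₁/2.
Firm 1 maximizes expected profit; its first-order condition is 63 − 6q₁ − 3E[q₂] − 13 = 0.
Substituting E[q₂] and solving: E[c₂] = 8.125, so q₁ = (63 − 2·13 + 8.125)/9 = 5.01389.
E[P] = 63 − 3·(q₁ + E[q₂]) = 28.0417; Firm 1's expected profit = (E[P] − 13)·q₁ = (28.0417 − 13)·5.01389 = 75.4172.

75.42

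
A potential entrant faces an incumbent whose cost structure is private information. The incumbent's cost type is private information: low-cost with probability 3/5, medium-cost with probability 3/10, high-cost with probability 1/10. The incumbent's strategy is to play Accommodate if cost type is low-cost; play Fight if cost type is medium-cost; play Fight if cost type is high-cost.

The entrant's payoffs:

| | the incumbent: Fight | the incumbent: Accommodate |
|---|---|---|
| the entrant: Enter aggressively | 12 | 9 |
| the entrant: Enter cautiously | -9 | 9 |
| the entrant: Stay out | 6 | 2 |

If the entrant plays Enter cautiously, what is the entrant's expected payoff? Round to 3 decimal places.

1.800

Take the expectation over the incumbent's cost type, weighting each type's action by its prior probability.
E[Enter cautiously] = 3/5·9 + 3/10·(-9) + 1/10·(-9) = 27/5 + (-27/10) + (-9/10) = 9/5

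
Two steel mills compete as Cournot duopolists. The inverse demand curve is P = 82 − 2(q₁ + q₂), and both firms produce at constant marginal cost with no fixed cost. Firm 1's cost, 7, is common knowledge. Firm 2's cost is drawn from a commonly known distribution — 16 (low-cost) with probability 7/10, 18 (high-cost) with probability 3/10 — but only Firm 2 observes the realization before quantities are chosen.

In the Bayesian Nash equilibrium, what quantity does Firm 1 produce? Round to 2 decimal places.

14.10

Type-c best response for Firm 2: q₂(c) = (82 − c)/4 − q₁/2.
Firm 1 maximizes expected profit; its first-order condition is 82 − 4q₁ − 2E[q₂] − 7 = 0.
Substituting E[q₂] and solving: E[c₂] = 16.6, so q₁ = (82 − 2·7 + 16.6)/6 = 14.1.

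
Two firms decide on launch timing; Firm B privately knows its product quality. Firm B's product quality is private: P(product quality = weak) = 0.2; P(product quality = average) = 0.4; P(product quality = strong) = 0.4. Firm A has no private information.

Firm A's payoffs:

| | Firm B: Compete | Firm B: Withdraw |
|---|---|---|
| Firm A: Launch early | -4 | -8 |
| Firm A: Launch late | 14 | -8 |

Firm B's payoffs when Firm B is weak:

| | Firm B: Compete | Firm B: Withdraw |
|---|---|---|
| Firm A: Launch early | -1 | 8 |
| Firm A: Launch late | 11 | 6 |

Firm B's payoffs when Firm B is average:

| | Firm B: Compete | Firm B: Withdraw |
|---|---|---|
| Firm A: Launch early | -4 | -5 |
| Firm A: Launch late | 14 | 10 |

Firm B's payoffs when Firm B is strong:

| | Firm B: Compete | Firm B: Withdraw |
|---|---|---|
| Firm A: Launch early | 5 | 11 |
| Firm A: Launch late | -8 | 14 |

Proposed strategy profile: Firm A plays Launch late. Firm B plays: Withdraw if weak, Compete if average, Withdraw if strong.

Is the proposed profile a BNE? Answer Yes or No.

No

Firm A plays Launch late: E[Launch late] = 0.2·(-8) + 0.4·(14) + 0.4·(-8) = 0.8; E[Launch early] = -6.4. Best-responding. ✓
Firm B (product quality weak), facing Launch late: Compete gives 11, Withdraw gives 6. Proposed Withdraw is not best — profitable deviation exists. ✗
Firm B (product quality average), facing Launch late: Compete gives 14, Withdraw gives 10. Proposed Compete is best. ✓
Firm B (product quality strong), facing Launch late: Compete gives -8, Withdraw gives 14. Proposed Withdraw is best. ✓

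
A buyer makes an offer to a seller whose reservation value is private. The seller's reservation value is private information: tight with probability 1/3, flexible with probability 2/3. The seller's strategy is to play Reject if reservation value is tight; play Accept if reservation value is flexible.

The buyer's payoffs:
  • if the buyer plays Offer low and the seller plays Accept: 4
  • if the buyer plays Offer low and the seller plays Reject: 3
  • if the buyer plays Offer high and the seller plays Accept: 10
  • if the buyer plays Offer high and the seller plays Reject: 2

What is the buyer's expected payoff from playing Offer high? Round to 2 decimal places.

E[Offer high] = 1/3·2 + 2/3·10 = 2/3 + 20/3 = 22/3

7.33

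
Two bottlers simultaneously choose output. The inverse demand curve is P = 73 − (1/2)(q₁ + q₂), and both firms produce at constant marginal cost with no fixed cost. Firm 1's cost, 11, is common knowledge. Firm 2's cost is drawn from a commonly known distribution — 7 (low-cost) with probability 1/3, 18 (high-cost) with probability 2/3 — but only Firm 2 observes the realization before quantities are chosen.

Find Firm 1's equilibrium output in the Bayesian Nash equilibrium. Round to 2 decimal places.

43.56

Firm 2 with cost c maximizes (73 − (1/2)(q₁+q₂) − c)·q₂, giving q₂(c) = (73 − c − (1/2)q₁).
E[c₂] = 1/3·7 + 2/3·18 = 14.3333
Firm 1's FOC against E[q₂] yields q₁ = (73 − 2·11 + E[c₂])/(3/2) = (73 − 22 + 14.3333)/(3/2) = 43.5556.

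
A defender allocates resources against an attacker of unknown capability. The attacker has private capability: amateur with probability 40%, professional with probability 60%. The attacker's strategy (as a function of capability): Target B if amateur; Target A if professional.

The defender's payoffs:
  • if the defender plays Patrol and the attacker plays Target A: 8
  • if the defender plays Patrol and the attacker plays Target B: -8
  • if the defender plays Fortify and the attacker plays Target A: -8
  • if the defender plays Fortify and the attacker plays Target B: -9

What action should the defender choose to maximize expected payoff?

Patrol

E[Patrol] = 0.4·(-8) + 0.6·(8) = 1.6
E[Fortify] = 0.4·(-9) + 0.6·(-8) = -8.4
Best response: Patrol (1.6 is the largest).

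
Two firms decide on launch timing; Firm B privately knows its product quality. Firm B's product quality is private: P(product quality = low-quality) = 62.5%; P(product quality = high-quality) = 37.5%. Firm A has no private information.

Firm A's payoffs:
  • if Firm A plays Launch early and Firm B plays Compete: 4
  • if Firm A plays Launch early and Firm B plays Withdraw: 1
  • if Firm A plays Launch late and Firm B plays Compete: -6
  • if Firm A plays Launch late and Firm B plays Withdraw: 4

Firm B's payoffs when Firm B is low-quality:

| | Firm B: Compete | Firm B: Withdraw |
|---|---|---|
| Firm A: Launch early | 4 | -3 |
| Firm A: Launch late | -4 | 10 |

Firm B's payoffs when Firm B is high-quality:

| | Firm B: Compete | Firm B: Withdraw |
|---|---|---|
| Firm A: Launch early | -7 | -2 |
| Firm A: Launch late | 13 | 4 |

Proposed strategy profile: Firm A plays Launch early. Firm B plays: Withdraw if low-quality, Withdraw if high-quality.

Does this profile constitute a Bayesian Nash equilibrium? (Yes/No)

No

Firm A plays Launch early: E[Launch early] = 0.625·(1) + 0.375·(1) = 1; E[Launch late] = 4. Not best-responding. ✗
Firm B (product quality low-quality), facing Launch early: Compete gives 4, Withdraw gives -3. Proposed Withdraw is not best — profitable deviation exists. ✗
Firm B (product quality high-quality), facing Launch early: Compete gives -7, Withdraw gives -2. Proposed Withdraw is best. ✓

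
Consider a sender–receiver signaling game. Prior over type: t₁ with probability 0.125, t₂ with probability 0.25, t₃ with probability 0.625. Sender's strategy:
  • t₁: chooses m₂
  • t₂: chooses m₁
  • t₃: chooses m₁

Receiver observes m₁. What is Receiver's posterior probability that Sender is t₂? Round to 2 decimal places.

P(m₁) = 0.125·0 + 0.25·1 + 0.625·1 = 0.875
P(t₂ | m₁) = (0.25·1) / 0.875 = 0.25 / 0.875 = 0.285714

0.29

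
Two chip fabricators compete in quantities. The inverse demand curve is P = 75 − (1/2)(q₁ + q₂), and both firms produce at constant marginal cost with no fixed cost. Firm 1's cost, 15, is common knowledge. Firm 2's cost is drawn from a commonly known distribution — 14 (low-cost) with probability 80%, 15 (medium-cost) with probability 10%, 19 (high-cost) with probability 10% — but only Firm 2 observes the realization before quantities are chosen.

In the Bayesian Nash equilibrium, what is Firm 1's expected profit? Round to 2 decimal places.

789.37

Firm 2 with cost c maximizes (75 − (1/2)(q₁+q₂) − c)·q₂, giving q₂(c) = (75 − c − (1/2)q₁).
E[c₂] = 0.8·14 + 0.1·15 + 0.1·19 = 14.6
Firm 1's FOC against E[q₂] yields q₁ = (75 − 2·15 + E[c₂])/(3/2) = (75 − 30 + 14.6)/(3/2) = 39.7333.
E[P] = 75 − (1/2)·(q₁ + E[q₂]) = 34.8667; Firm 1's expected profit = (E[P] − 15)·q₁ = (34.8667 − 15)·39.7333 = 789.369.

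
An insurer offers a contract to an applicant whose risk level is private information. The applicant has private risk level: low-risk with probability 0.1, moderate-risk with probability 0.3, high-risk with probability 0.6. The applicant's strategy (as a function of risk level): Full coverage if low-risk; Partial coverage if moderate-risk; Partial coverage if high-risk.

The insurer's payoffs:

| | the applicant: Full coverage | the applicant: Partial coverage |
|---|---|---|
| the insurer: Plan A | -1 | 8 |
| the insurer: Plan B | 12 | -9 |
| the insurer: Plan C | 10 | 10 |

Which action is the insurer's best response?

Compute the insurer's expected payoff for each action, taking the expectation over the applicant's type.
E[Plan A] = 0.1·(-1) + 0.3·(8) + 0.6·(8) = 7.1
E[Plan B] = 0.1·(12) + 0.3·(-9) + 0.6·(-9) = -6.9
E[Plan C] = 0.1·(10) + 0.3·(10) + 0.6·(10) = 10
Best response: Plan C (10 is the largest).

Plan C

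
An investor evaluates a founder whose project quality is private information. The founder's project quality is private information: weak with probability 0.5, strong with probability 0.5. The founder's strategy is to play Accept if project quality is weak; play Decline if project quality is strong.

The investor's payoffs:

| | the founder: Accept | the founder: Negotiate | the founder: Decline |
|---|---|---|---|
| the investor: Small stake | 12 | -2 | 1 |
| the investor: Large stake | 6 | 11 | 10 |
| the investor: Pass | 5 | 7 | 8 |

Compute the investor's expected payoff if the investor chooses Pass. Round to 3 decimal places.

E[Pass] = 0.5·5 + 0.5·8 = 2.5 + 4 = 6.5

6.500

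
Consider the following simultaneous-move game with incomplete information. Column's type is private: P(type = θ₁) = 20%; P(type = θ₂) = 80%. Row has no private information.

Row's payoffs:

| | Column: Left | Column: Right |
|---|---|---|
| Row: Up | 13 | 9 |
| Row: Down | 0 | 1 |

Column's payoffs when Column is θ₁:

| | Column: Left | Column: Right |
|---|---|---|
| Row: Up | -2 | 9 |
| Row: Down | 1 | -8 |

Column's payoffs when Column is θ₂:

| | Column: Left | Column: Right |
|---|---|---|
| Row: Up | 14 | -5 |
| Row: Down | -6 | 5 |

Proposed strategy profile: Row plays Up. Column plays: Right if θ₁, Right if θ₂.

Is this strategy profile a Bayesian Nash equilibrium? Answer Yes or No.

No

Row plays Up: E[Up] = 0.2·(9) + 0.8·(9) = 9; E[Down] = 1. Best-responding. ✓
Column (type θ₁), facing Up: Left gives -2, Right gives 9. Proposed Right is best. ✓
Column (type θ₂), facing Up: Left gives 14, Right gives -5. Proposed Right is not best — profitable deviation exists. ✗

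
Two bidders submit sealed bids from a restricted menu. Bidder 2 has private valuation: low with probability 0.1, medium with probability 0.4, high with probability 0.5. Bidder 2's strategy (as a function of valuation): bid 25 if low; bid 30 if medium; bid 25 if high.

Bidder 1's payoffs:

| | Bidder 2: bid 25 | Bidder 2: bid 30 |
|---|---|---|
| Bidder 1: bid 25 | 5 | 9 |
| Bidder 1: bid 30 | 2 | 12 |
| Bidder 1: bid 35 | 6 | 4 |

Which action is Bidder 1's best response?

Compute Bidder 1's expected payoff for each action, taking the expectation over Bidder 2's type.
E[bid 25] = 0.1·(5) + 0.4·(9) + 0.5·(5) = 6.6
E[bid 30] = 0.1·(2) + 0.4·(12) + 0.5·(2) = 6
E[bid 35] = 0.1·(6) + 0.4·(4) + 0.5·(6) = 5.2
Best response: bid 25 (6.6 is the largest).

bid 25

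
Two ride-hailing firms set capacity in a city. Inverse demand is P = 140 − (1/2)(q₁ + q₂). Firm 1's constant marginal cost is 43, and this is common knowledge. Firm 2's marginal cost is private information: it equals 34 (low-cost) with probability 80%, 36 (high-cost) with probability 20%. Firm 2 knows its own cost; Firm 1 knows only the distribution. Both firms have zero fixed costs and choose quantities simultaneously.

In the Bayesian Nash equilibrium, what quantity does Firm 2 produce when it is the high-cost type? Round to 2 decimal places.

Each type of Firm 2 best-responds to q₁; Firm 1 best-responds to the expected q₂ over Firm 2's types.
Firm 2 with cost c maximizes (140 − (1/2)(q₁+q₂) − c)·q₂, giving q₂(c) = (140 − c − (1/2)q₁).
E[c₂] = 0.8·34 + 0.2·36 = 34.4
Firm 1's FOC against E[q₂] yields q₁ = (140 − 2·43 + E[c₂])/(3/2) = (140 − 86 + 34.4)/(3/2) = 58.9333.
q₂(high-cost) = (140 − 36 − (1/2)·58.9333) = 74.5333.

74.53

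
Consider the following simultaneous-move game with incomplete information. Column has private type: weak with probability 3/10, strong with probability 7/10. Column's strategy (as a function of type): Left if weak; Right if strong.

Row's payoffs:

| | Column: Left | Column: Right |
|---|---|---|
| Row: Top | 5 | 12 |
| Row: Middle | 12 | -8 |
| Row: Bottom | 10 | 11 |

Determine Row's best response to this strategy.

Compute Row's expected payoff for each action, taking the expectation over Column's type.
E[Top] = 3/10·(5) + 7/10·(12) = 99/10
E[Middle] = 3/10·(12) + 7/10·(-8) = -2
E[Bottom] = 3/10·(10) + 7/10·(11) = 107/10
Best response: Bottom (107/10 is the largest).

Bottom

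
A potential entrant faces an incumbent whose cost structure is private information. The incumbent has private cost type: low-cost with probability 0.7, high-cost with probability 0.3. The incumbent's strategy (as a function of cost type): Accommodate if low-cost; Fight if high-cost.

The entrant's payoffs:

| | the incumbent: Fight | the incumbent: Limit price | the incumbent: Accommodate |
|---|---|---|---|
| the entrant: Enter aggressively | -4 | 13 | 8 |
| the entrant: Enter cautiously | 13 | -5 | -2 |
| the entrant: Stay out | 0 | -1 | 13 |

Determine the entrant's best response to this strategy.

Stay out

Compute the entrant's expected payoff for each action, taking the expectation over the incumbent's type.
E[Enter aggressively] = 0.7·(8) + 0.3·(-4) = 4.4
E[Enter cautiously] = 0.7·(-2) + 0.3·(13) = 2.5
E[Stay out] = 0.7·(13) + 0.3·(0) = 9.1
Best response: Stay out (9.1 is the largest).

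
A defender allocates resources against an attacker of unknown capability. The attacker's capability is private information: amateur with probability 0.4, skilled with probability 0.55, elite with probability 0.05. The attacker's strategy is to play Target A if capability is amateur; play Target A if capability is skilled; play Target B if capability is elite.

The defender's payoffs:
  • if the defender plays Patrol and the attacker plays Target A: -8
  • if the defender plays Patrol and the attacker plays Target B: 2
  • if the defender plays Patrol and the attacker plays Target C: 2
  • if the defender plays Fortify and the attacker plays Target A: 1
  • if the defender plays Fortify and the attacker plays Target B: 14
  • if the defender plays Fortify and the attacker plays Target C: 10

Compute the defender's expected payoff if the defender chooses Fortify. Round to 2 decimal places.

1.65

Take the expectation over the attacker's capability, weighting each type's action by its prior probability.
E[Fortify] = 0.4·1 + 0.55·1 + 0.05·14 = 0.4 + 0.55 + 0.7 = 1.65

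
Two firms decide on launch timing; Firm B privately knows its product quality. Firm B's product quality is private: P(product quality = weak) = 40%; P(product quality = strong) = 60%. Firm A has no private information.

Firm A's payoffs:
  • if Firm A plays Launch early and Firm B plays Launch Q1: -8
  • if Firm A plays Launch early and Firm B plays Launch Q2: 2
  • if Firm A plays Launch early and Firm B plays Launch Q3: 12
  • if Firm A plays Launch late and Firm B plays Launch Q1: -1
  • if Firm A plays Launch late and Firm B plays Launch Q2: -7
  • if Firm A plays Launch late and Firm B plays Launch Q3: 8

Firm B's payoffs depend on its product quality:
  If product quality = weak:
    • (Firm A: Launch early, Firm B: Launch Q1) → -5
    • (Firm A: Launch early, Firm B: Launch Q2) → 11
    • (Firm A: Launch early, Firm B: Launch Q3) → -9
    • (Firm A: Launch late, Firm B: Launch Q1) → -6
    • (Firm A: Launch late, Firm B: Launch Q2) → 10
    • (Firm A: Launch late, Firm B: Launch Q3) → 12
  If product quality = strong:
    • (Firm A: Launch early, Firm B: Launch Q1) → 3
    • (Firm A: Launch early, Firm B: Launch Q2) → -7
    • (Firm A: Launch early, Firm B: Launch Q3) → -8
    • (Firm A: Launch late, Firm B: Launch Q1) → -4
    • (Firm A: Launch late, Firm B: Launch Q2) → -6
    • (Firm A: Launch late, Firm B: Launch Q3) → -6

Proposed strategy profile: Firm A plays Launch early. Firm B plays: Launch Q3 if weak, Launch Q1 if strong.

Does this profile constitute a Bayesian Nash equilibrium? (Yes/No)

Firm A plays Launch early: E[Launch early] = 0.4·(12) + 0.6·(-8) = 0; E[Launch late] = 2.6. Not best-responding. ✗
Firm B (product quality weak), facing Launch early: Launch Q1 gives -5, Launch Q2 gives 11, Launch Q3 gives -9. Proposed Launch Q3 is not best — profitable deviation exists. ✗
Firm B (product quality strong), facing Launch early: Launch Q1 gives 3, Launch Q2 gives -7, Launch Q3 gives -8. Proposed Launch Q1 is best. ✓

No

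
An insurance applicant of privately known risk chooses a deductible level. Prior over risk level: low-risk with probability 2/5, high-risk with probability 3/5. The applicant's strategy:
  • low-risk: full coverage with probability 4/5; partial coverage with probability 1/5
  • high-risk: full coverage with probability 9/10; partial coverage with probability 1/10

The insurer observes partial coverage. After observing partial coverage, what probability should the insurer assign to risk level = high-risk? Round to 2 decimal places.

Apply Bayes' rule using the sender's strategy as the likelihood.
P(partial coverage) = (2/5)·(1/5) + (3/5)·(1/10) = 7/50
P(high-risk | partial coverage) = ((3/5)·(1/10)) / (7/50) = (3/50) / (7/50) = 3/7

0.43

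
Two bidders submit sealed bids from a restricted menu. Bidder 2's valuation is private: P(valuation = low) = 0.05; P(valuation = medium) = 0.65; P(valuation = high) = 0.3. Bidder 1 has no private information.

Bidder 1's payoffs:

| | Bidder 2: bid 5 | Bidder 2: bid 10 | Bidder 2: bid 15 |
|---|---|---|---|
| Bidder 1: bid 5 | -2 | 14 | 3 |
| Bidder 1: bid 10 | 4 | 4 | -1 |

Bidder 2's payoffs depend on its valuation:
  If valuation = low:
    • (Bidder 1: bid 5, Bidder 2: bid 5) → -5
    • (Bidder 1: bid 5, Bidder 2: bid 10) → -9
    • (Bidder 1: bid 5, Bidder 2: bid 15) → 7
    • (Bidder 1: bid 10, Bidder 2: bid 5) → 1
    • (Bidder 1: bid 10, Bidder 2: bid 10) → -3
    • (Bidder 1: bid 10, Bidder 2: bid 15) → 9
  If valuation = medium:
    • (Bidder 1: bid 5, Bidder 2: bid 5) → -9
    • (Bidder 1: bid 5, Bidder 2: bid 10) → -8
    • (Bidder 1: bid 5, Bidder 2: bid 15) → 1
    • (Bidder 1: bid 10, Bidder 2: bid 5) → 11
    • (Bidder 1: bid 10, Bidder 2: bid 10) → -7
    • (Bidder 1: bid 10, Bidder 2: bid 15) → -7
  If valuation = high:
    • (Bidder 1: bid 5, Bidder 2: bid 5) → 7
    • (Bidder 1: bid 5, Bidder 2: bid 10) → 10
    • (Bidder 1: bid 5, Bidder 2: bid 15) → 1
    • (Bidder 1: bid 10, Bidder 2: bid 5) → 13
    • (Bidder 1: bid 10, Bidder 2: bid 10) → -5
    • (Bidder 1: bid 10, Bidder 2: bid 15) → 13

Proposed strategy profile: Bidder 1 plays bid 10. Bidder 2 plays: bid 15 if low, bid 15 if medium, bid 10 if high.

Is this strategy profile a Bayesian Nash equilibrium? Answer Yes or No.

No

A profile is a BNE iff every type of every player is best-responding given beliefs about the other side.
Bidder 1 plays bid 10: E[bid 10] = 0.05·(-1) + 0.65·(-1) + 0.3·(4) = 0.5; E[bid 5] = 6.3. Not best-responding. ✗
Bidder 2 (valuation low), facing bid 10: bid 5 gives 1, bid 10 gives -3, bid 15 gives 9. Proposed bid 15 is best. ✓
Bidder 2 (valuation medium), facing bid 10: bid 5 gives 11, bid 10 gives -7, bid 15 gives -7. Proposed bid 15 is not best — profitable deviation exists. ✗
Bidder 2 (valuation high), facing bid 10: bid 5 gives 13, bid 10 gives -5, bid 15 gives 13. Proposed bid 10 is not best — profitable deviation exists. ✗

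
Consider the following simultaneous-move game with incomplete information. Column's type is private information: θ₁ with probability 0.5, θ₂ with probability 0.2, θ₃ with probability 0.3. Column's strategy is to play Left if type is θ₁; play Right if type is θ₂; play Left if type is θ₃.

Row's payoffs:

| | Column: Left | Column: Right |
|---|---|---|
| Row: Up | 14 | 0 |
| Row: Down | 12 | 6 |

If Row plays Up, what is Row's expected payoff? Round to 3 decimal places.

11.200

Take the expectation over Column's type, weighting each type's action by its prior probability.
E[Up] = 0.5·14 + 0.2·0 + 0.3·14 = 7 + 0 + 4.2 = 11.2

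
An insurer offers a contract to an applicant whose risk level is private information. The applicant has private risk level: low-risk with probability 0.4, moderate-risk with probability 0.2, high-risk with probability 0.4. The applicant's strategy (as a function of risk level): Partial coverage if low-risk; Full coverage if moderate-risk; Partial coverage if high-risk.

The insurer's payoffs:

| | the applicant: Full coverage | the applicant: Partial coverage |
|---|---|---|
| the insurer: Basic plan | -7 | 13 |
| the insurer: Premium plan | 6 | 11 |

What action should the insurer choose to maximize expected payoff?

Compute the insurer's expected payoff for each action, taking the expectation over the applicant's type.
E[Basic plan] = 0.4·(13) + 0.2·(-7) + 0.4·(13) = 9
E[Premium plan] = 0.4·(11) + 0.2·(6) + 0.4·(11) = 10
Best response: Premium plan (10 is the largest).

Premium plan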